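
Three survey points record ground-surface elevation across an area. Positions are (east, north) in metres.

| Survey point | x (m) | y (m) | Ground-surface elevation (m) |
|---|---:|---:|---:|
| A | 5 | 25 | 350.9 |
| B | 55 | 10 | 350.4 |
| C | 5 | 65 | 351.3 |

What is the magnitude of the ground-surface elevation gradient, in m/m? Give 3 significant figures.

0.0122 m/m

Differences from A: to B (Δx, Δy, Δh) = (50, -15, -0.5); to C = (0, 40, +0.4).
Solve a·Δx + b·Δy = Δz: det = 50·40 − 0·(-15) = 2000.
∂z/∂x = [(-0.5)·40 − (+0.4)·(-15)] / 2000 = -0.007000
∂z/∂y = [50·(+0.4) − 0·(-0.5)] / 2000 = +0.01000
|∇f| = √(-0.007000² + 0.01000²) = 0.01221 m/m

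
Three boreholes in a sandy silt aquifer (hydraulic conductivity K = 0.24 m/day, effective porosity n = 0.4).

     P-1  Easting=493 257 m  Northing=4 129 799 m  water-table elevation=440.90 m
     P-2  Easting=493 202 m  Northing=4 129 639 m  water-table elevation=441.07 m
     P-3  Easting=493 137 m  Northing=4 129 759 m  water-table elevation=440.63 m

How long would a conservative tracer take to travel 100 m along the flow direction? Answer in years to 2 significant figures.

130 years

Three-point gradient (reference P-1): Δ to P-2 = (-55, -160, +0.17), Δ to P-3 = (-120, -40, -0.27).
∂h/∂x = +0.002941, ∂h/∂y = -0.002074 (det = -17000).
|∇h| = √(0.002941² + -0.002074²) = 0.003599
Seepage velocity v = K·i/n = 0.24 × 0.003599 / 0.4 = 0.002159 m/day.
t = 100 / 0.002159 = 4.632e+04 days = 127 years.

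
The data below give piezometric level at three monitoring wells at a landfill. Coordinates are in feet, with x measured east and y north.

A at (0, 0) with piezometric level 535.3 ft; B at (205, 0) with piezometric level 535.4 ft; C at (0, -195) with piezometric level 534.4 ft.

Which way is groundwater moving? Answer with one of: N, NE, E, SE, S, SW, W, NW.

∂h/∂x = (535.4 − 535.3) / (205 − 0) = +0.0004878
∂h/∂y = (534.4 − 535.3) / (-195 − 0) = +0.004615
Flow = −∇h = (-0.0004878 east, -0.004615 north), which points south.

S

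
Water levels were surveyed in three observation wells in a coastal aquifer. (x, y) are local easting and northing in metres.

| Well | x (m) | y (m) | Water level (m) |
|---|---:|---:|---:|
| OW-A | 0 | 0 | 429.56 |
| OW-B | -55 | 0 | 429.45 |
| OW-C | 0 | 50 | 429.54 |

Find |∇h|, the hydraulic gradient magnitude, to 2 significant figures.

∂h/∂x = (429.45 − 429.56) / (-55 − 0) = +0.002000
∂h/∂y = (429.54 − 429.56) / (50 − 0) = -0.0004000
|∇h| = √(0.002000² + -0.0004000²) = 0.00204

0.0020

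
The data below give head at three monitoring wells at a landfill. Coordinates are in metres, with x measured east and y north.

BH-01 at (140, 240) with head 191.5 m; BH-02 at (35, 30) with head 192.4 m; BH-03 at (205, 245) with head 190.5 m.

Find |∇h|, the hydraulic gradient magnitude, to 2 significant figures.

Three-point gradient (reference BH-01): Δ to BH-02 = (-105, -210, +0.9), Δ to BH-03 = (65, 5, -1.0).
∂h/∂x = -0.01566, ∂h/∂y = +0.003543 (det = 13125).
|∇h| = √(-0.01566² + 0.003543²) = 0.01606

0.016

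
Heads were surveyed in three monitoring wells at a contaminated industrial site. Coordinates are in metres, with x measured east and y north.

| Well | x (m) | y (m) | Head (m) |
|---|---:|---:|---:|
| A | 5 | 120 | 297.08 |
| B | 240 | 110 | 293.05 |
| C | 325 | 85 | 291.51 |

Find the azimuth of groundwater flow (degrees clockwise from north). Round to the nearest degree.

103°

With h = a·x + b·y + c and A as origin, the differences give:
  235·a + (-10)·b = -4.03
  320·a + (-35)·b = -5.57
Eliminate b (×(-35) and ×(-10), subtract): -5025·a = 85.350 → a = ∂h/∂x = -0.01699
Back-substitute: b = ∂h/∂y = +0.003851.
Flow direction (−∇h) has components (+0.01699 E, -0.003851 N).
Azimuth = atan2(E, N) = atan2(+0.01699, -0.003851) = 102.8° ≈ 103°.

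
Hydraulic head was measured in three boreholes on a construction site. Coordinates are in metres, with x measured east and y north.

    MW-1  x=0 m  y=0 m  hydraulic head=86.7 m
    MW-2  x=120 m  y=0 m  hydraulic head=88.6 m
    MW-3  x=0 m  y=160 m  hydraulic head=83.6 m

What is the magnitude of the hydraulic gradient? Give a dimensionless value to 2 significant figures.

0.025

∂h/∂x = (88.6 − 86.7) / (120 − 0) = +0.01583
∂h/∂y = (83.6 − 86.7) / (160 − 0) = -0.01938
|∇h| = √(0.01583² + -0.01938²) = 0.02502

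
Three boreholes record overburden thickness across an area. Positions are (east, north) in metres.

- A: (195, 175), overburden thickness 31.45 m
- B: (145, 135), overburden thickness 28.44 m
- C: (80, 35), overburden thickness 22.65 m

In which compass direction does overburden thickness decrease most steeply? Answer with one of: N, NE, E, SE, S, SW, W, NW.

SW

Differences from A: to B (Δx, Δy, Δh) = (-50, -40, -3.01); to C = (-115, -140, -8.80).
Determinant of the coordinate differences = (-50)·(-140) − (-115)·(-40) = 2400.
∂d/∂x = [(-3.01)·(-140) − (-8.80)·(-40)] / 2400 = +0.02892
∂d/∂y = [(-50)·(-8.80) − (-115)·(-3.01)] / 2400 = +0.03910
Steepest decrease is along −∇f = (-0.02892 E, -0.03910 N) → southwest.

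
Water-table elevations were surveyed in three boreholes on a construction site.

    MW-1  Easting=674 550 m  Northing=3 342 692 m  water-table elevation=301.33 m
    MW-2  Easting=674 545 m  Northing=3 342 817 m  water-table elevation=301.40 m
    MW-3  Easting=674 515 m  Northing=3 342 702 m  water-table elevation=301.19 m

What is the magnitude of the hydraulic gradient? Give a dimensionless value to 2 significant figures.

0.0043

Differences from MW-1: to MW-2 (Δx, Δy, Δh) = (-5, 125, +0.07); to MW-3 = (-35, 10, -0.14).
Determinant of the coordinate differences = (-5)·10 − (-35)·125 = 4325.
∂h/∂x = [(+0.07)·10 − (-0.14)·125] / 4325 = +0.004208
∂h/∂y = [(-5)·(-0.14) − (-35)·(+0.07)] / 4325 = +0.0007283
|∇h| = √(0.004208² + 0.0007283²) = 0.004271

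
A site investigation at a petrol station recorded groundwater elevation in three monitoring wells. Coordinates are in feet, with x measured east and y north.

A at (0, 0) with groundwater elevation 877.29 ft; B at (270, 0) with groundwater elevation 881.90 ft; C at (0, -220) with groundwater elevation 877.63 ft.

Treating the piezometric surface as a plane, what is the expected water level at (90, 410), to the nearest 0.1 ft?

878.2 ft

∂h/∂x = (881.90 − 877.29) / (270 − 0) = +0.01707
∂h/∂y = (877.63 − 877.29) / (-220 − 0) = -0.001545
h(90, 410) = 877.29 + (+0.01707)·(90) + (-0.001545)·(410) = 877.29 +1.537 -0.634 = 878.193 ft.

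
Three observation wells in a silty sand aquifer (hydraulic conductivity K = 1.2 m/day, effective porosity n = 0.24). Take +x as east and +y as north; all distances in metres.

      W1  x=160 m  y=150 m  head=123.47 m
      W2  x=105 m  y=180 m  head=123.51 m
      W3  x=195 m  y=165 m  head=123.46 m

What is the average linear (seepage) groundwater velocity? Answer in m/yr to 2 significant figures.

1.2 m/yr

Differences from W1: to W2 (Δx, Δy, Δh) = (-55, 30, +0.04); to W3 = (35, 15, -0.01).
Determinant of the coordinate differences = (-55)·15 − 35·30 = -1875.
∂h/∂x = [(+0.04)·15 − (-0.01)·30] / -1875 = -0.0004800
∂h/∂y = [(-55)·(-0.01) − 35·(+0.04)] / -1875 = +0.0004533
|∇h| = √(-0.0004800² + 0.0004533²) = 0.0006602
Seepage velocity v = K·i/n = 1.2 × 0.0006602 / 0.24 = 0.003301 m/day = 1.206 m/yr.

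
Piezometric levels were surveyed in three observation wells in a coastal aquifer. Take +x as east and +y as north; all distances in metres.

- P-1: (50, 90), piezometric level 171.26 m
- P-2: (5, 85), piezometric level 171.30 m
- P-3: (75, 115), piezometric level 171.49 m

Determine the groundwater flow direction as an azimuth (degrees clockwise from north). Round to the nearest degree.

169°

Three-point gradient (reference P-1): Δ to P-2 = (-45, -5, +0.04), Δ to P-3 = (25, 25, +0.23).
∂h/∂x = -0.002150, ∂h/∂y = +0.01135 (det = -1000).
Flow direction (−∇h) has components (+0.002150 E, -0.01135 N).
Azimuth = atan2(E, N) = atan2(+0.002150, -0.01135) = 169.3° ≈ 169°.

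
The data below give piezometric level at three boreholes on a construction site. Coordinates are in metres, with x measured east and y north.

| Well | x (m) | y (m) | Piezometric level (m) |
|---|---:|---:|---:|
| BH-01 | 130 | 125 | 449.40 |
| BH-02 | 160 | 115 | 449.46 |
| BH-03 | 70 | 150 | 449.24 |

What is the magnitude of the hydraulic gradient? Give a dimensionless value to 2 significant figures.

0.0080

With h = a·x + b·y + c and BH-01 as origin, the differences give:
  30·a + (-10)·b = +0.06
  (-60)·a + 25·b = -0.16
Eliminate b (×25 and ×(-10), subtract): 150·a = -0.100 → a = ∂h/∂x = -0.0006667
Back-substitute: b = ∂h/∂y = -0.008000.
|∇h| = √(-0.0006667² + -0.008000²) = 0.008028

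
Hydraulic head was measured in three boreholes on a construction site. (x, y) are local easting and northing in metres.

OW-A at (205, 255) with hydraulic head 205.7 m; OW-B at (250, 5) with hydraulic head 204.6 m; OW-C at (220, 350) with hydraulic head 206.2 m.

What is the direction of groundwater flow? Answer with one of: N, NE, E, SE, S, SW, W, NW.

With h = a·x + b·y + c and OW-A as origin, the differences give:
  45·a + (-250)·b = -1.1
  15·a + 95·b = +0.5
Eliminate b (×95 and ×(-250), subtract): 8025·a = 20.50 → a = ∂h/∂x = +0.002555
Back-substitute: b = ∂h/∂y = +0.004860.
Flow = −∇h = (-0.002555 east, -0.004860 north), which points southwest.

SW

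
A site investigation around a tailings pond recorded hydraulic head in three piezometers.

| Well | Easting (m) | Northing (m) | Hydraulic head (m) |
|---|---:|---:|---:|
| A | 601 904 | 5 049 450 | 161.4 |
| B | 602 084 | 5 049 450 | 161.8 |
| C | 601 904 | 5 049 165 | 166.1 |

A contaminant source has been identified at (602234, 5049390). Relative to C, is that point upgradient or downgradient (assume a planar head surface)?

downgradient

∂h/∂x = (161.8 − 161.4) / (602084 − 601904) = +0.002222
∂h/∂y = (166.1 − 161.4) / (5049165 − 5049450) = -0.01649
Head at (602234, 5049390) = 161.4 + (+0.002222)·(330) + (-0.01649)·(-60) = 163.12 m.
That is lower than the 166.1 m at C, so the point is downgradient.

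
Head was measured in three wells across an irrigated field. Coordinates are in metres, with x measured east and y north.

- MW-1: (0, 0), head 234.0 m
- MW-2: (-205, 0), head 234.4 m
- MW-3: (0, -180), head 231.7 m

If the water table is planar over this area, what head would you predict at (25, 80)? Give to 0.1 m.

∂h/∂x = (234.4 − 234.0) / (-205 − 0) = -0.001951
∂h/∂y = (231.7 − 234.0) / (-180 − 0) = +0.01278
h(25, 80) = 234.0 + (-0.001951)·(25) + (+0.01278)·(80) = 234.0 -0.049 +1.022 = 234.973 m.

235.0 m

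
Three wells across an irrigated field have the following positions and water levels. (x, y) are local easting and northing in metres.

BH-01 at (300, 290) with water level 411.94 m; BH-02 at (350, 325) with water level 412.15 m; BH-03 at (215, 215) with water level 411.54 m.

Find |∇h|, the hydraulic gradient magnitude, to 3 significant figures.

Differences from BH-01: to BH-02 (Δx, Δy, Δh) = (50, 35, +0.21); to BH-03 = (-85, -75, -0.40).
Determinant of the coordinate differences = 50·(-75) − (-85)·35 = -775.
∂h/∂x = [(+0.21)·(-75) − (-0.40)·35] / -775 = +0.002258
∂h/∂y = [50·(-0.40) − (-85)·(+0.21)] / -775 = +0.002774
|∇h| = √(0.002258² + 0.002774²) = 0.003577

0.00358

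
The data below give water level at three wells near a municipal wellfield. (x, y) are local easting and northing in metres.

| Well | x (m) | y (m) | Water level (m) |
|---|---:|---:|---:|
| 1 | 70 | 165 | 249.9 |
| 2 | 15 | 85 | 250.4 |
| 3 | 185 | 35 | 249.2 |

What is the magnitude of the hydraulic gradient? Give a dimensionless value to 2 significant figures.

0.0075

With h = a·x + b·y + c and 1 as origin, the differences give:
  (-55)·a + (-80)·b = +0.5
  115·a + (-130)·b = -0.7
Eliminate b (×(-130) and ×(-80), subtract): 16350·a = -121.00 → a = ∂h/∂x = -0.007401
Back-substitute: b = ∂h/∂y = -0.001162.
|∇h| = √(-0.007401² + -0.001162²) = 0.007492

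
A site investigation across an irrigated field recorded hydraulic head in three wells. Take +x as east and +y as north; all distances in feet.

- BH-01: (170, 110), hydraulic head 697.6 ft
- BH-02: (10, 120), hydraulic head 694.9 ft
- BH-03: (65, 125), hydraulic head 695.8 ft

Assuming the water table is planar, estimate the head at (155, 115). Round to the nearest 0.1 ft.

697.3 ft

Taking BH-01 as reference: BH-02−BH-01 = (-160, 10, -2.7); BH-03−BH-01 = (-105, 15, -1.8).
Determinant of the coordinate differences = (-160)·15 − (-105)·10 = -1350.
∂h/∂x = [(-2.7)·15 − (-1.8)·10] / -1350 = +0.01667
∂h/∂y = [(-160)·(-1.8) − (-105)·(-2.7)] / -1350 = -0.003333
h(155, 115) = 697.6 + (+0.01667)·(-15) + (-0.003333)·(5) = 697.6 -0.250 -0.017 = 697.333 ft.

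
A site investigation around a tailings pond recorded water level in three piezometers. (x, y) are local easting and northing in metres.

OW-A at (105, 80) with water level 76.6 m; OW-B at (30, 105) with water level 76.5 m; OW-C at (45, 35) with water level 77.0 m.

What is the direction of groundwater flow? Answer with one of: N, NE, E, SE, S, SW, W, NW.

N

With h = a·x + b·y + c and OW-A as origin, the differences give:
  (-75)·a + 25·b = -0.1
  (-60)·a + (-45)·b = +0.4
Eliminate b (×(-45) and ×25, subtract): 4875·a = -5.50 → a = ∂h/∂x = -0.001128
Back-substitute: b = ∂h/∂y = -0.007385.
Flow = −∇h = (+0.001128 east, +0.007385 north), which points north.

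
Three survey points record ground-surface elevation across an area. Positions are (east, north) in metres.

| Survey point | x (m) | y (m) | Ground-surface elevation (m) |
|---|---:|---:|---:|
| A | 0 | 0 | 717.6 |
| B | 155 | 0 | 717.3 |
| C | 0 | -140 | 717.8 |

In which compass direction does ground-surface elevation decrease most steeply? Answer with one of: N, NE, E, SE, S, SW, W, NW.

NE

∂z/∂x = (717.3 − 717.6) / (155 − 0) = -0.001935
∂z/∂y = (717.8 − 717.6) / (-140 − 0) = -0.001429
Steepest decrease is along −∇f = (+0.001935 E, +0.001429 N) → northeast.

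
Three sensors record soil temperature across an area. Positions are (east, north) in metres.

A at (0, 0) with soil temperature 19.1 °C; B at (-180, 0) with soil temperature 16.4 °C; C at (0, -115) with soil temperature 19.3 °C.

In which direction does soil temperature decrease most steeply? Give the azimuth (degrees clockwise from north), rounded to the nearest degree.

∂T/∂x = (16.4 − 19.1) / (-180 − 0) = +0.01500
∂T/∂y = (19.3 − 19.1) / (-115 − 0) = -0.001739
Steepest decrease is along −∇f: components (-0.01500 E, +0.001739 N).
Azimuth = atan2(-0.01500, +0.001739) = 276.6° ≈ 277°.

277°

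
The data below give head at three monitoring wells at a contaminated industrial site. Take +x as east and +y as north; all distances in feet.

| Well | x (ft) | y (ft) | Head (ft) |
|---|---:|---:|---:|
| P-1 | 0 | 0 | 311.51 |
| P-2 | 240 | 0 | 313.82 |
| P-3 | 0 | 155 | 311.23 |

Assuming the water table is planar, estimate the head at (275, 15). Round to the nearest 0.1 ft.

∂h/∂x = (313.82 − 311.51) / (240 − 0) = +0.009625
∂h/∂y = (311.23 − 311.51) / (155 − 0) = -0.001806
h(275, 15) = 311.51 + (+0.009625)·(275) + (-0.001806)·(15) = 311.51 +2.647 -0.027 = 314.130 ft.

314.1 ft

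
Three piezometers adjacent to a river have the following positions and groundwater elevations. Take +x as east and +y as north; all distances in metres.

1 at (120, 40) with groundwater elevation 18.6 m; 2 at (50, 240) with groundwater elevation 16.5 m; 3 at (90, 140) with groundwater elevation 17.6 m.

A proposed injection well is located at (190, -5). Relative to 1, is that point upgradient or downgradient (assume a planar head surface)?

upgradient

With h = a·x + b·y + c and 1 as origin, the differences give:
  (-70)·a + 200·b = -2.1
  (-30)·a + 100·b = -1.0
Eliminate b (×100 and ×200, subtract): -1000·a = -10.00 → a = ∂h/∂x = +0.01000
Back-substitute: b = ∂h/∂y = -0.007000.
Head at (190, -5) = 18.6 + (+0.01000)·(70) + (-0.007000)·(-45) = 19.62 m.
That is higher than the 18.6 m at 1, so the point is upgradient.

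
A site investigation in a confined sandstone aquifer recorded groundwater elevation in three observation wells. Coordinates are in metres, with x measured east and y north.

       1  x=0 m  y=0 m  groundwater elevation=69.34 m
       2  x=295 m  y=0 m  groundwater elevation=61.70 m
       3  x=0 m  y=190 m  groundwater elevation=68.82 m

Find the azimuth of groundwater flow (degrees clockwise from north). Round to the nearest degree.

084°

∂h/∂x = (61.70 − 69.34) / (295 − 0) = -0.02590
∂h/∂y = (68.82 − 69.34) / (190 − 0) = -0.002737
Flow direction (−∇h) has components (+0.02590 E, +0.002737 N).
Azimuth = atan2(E, N) = atan2(+0.02590, +0.002737) = 84.0° ≈ 084°.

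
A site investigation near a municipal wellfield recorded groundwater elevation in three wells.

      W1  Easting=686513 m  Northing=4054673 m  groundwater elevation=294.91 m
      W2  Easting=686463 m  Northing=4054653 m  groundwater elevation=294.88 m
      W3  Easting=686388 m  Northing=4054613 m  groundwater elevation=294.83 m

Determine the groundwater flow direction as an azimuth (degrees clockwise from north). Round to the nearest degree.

219°

Differences from W1: to W2 (Δx, Δy, Δh) = (-50, -20, -0.03); to W3 = (-125, -60, -0.08).
Determinant of the coordinate differences = (-50)·(-60) − (-125)·(-20) = 500.
∂h/∂x = [(-0.03)·(-60) − (-0.08)·(-20)] / 500 = +0.0004000
∂h/∂y = [(-50)·(-0.08) − (-125)·(-0.03)] / 500 = +0.0005000
Flow direction (−∇h) has components (-0.0004000 E, -0.0005000 N).
Azimuth = atan2(E, N) = atan2(-0.0004000, -0.0005000) = 218.7° ≈ 219°.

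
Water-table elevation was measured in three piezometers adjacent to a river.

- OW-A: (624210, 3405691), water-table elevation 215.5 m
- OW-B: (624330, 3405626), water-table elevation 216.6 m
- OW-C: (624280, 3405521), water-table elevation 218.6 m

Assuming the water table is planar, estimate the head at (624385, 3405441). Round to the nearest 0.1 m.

Differences from OW-A: to OW-B (Δx, Δy, Δh) = (120, -65, +1.1); to OW-C = (70, -170, +3.1).
Solve a·Δx + b·Δy = Δh: det = 120·(-170) − 70·(-65) = -15850.
∂h/∂x = [(+1.1)·(-170) − (+3.1)·(-65)] / -15850 = -0.0009148
∂h/∂y = [120·(+3.1) − 70·(+1.1)] / -15850 = -0.01861
h(624385, 3405441) = 215.5 + (-0.0009148)·(175) + (-0.01861)·(-250) = 215.5 -0.160 +4.653 = 219.993 m.

220.0 m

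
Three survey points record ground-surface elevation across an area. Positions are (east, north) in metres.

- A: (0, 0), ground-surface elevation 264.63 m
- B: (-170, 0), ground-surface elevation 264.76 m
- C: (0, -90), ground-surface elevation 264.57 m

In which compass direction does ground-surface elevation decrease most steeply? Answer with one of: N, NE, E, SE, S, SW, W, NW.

SE

∂z/∂x = (264.76 − 264.63) / (-170 − 0) = -0.0007647
∂z/∂y = (264.57 − 264.63) / (-90 − 0) = +0.0006667
Steepest decrease is along −∇f = (+0.0007647 E, -0.0006667 N) → southeast.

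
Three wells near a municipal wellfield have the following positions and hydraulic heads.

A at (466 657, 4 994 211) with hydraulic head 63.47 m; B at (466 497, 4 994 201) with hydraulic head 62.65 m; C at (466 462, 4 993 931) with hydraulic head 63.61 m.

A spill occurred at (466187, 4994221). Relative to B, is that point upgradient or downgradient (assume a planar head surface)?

Taking A as reference: B−A = (-160, -10, -0.82); C−A = (-195, -280, +0.14).
Solve a·Δx + b·Δy = Δh: det = (-160)·(-280) − (-195)·(-10) = 42850.
∂h/∂x = [(-0.82)·(-280) − (+0.14)·(-10)] / 42850 = +0.005391
∂h/∂y = [(-160)·(+0.14) − (-195)·(-0.82)] / 42850 = -0.004254
Head at (466187, 4994221) = 63.47 + (+0.005391)·(-470) + (-0.004254)·(10) = 60.89 m.
That is lower than the 62.65 m at B, so the point is downgradient.

downgradient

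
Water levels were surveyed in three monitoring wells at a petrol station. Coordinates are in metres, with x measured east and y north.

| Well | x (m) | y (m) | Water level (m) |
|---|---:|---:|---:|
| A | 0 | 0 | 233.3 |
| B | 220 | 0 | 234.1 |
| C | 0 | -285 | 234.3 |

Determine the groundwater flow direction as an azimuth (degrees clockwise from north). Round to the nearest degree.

∂h/∂x = (234.1 − 233.3) / (220 − 0) = +0.003636
∂h/∂y = (234.3 − 233.3) / (-285 − 0) = -0.003509
Flow direction (−∇h) has components (-0.003636 E, +0.003509 N).
Azimuth = atan2(E, N) = atan2(-0.003636, +0.003509) = 314.0° ≈ 314°.

314°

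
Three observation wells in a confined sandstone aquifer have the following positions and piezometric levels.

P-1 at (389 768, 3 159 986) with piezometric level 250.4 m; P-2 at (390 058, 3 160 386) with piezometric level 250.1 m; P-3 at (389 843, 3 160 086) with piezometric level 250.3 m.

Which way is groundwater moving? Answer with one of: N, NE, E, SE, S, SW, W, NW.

With h = a·x + b·y + c and P-1 as origin, the differences give:
  290·a + 400·b = -0.3
  75·a + 100·b = -0.1
Eliminate b (×100 and ×400, subtract): -1000·a = 10.00 → a = ∂h/∂x = -0.010000
Back-substitute: b = ∂h/∂y = +0.006500.
Flow = −∇h = (+0.010000 east, -0.006500 north), which points southeast.

SE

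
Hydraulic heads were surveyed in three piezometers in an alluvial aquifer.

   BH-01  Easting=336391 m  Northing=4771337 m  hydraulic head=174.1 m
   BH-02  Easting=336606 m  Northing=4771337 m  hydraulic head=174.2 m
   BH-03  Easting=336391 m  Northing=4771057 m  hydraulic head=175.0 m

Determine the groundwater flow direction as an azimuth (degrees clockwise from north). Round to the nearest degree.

352°

∂h/∂x = (174.2 − 174.1) / (336606 − 336391) = +0.0004651
∂h/∂y = (175.0 − 174.1) / (4771057 − 4771337) = -0.003214
Flow direction (−∇h) has components (-0.0004651 E, +0.003214 N).
Azimuth = atan2(E, N) = atan2(-0.0004651, +0.003214) = 351.8° ≈ 352°.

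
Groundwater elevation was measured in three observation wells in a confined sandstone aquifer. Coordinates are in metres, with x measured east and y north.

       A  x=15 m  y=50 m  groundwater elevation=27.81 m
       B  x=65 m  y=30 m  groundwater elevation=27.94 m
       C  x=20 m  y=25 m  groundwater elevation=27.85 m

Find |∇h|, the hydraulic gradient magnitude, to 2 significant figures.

Taking A as reference: B−A = (50, -20, +0.13); C−A = (5, -25, +0.04).
Determinant of the coordinate differences = 50·(-25) − 5·(-20) = -1150.
∂h/∂x = [(+0.13)·(-25) − (+0.04)·(-20)] / -1150 = +0.002130
∂h/∂y = [50·(+0.04) − 5·(+0.13)] / -1150 = -0.001174
|∇h| = √(0.002130² + -0.001174²) = 0.002432

0.0024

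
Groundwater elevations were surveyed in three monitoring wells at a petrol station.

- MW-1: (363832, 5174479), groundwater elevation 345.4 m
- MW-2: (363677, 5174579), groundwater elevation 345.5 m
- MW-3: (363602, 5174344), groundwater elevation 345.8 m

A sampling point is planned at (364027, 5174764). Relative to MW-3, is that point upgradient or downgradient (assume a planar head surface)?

Taking MW-1 as reference: MW-2−MW-1 = (-155, 100, +0.1); MW-3−MW-1 = (-230, -135, +0.4).
Solve a·Δx + b·Δy = Δh: det = (-155)·(-135) − (-230)·100 = 43925.
∂h/∂x = [(+0.1)·(-135) − (+0.4)·100] / 43925 = -0.001218
∂h/∂y = [(-155)·(+0.4) − (-230)·(+0.1)] / 43925 = -0.0008879
Head at (364027, 5174764) = 345.4 + (-0.001218)·(195) + (-0.0008879)·(285) = 344.91 m.
That is lower than the 345.8 m at MW-3, so the point is downgradient.

downgradient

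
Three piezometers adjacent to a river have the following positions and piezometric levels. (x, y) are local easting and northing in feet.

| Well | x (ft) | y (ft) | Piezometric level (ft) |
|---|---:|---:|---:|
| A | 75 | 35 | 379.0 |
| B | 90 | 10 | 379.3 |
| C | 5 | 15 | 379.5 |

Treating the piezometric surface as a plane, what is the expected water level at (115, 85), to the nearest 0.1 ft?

With h = a·x + b·y + c and A as origin, the differences give:
  15·a + (-25)·b = +0.3
  (-70)·a + (-20)·b = +0.5
Eliminate b (×(-20) and ×(-25), subtract): -2050·a = 6.50 → a = ∂h/∂x = -0.003171
Back-substitute: b = ∂h/∂y = -0.01390.
h(115, 85) = 379.0 + (-0.003171)·(40) + (-0.01390)·(50) = 379.0 -0.127 -0.695 = 378.178 ft.

378.2 ft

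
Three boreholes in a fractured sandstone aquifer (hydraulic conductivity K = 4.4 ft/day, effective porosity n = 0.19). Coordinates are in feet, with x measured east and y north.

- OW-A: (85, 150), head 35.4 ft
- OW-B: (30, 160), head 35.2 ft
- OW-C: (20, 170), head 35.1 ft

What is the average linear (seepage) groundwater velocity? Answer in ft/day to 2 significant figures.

Differences from OW-A: to OW-B (Δx, Δy, Δh) = (-55, 10, -0.2); to OW-C = (-65, 20, -0.3).
Solve a·Δx + b·Δy = Δh: det = (-55)·20 − (-65)·10 = -450.
∂h/∂x = [(-0.2)·20 − (-0.3)·10] / -450 = +0.002222
∂h/∂y = [(-55)·(-0.3) − (-65)·(-0.2)] / -450 = -0.007778
|∇h| = √(0.002222² + -0.007778²) = 0.008089
Seepage velocity v = K·i/n = 4.4 × 0.008089 / 0.19 = 0.1873 ft/day.

0.19 ft/day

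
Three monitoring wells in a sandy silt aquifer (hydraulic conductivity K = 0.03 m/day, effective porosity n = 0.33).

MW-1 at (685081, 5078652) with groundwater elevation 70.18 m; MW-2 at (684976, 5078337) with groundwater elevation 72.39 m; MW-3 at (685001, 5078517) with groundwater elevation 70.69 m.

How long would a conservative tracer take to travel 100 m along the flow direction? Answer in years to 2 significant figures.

Three-point gradient (reference MW-1): Δ to MW-2 = (-105, -315, +2.21), Δ to MW-3 = (-80, -135, +0.51).
∂h/∂x = +0.01249, ∂h/∂y = -0.01118 (det = -11025).
|∇h| = √(0.01249² + -0.01118²) = 0.01676
Seepage velocity v = K·i/n = 0.03 × 0.01676 / 0.33 = 0.001524 m/day.
t = 100 / 0.001524 = 6.562e+04 days = 180 years.

180 years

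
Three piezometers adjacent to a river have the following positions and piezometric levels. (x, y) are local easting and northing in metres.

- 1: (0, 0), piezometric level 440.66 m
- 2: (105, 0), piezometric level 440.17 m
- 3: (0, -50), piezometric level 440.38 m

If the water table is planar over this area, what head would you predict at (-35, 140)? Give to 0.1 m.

441.6 m

∂h/∂x = (440.17 − 440.66) / (105 − 0) = -0.004667
∂h/∂y = (440.38 − 440.66) / (-50 − 0) = +0.005600
h(-35, 140) = 440.66 + (-0.004667)·(-35) + (+0.005600)·(140) = 440.66 +0.163 +0.784 = 441.607 m.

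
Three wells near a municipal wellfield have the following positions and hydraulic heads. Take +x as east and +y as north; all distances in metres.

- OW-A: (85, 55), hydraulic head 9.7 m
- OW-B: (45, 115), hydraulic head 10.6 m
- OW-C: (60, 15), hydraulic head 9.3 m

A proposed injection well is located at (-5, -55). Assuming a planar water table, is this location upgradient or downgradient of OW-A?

downgradient

Differences from OW-A: to OW-B (Δx, Δy, Δh) = (-40, 60, +0.9); to OW-C = (-25, -40, -0.4).
Solve a·Δx + b·Δy = Δh: det = (-40)·(-40) − (-25)·60 = 3100.
∂h/∂x = [(+0.9)·(-40) − (-0.4)·60] / 3100 = -0.003871
∂h/∂y = [(-40)·(-0.4) − (-25)·(+0.9)] / 3100 = +0.01242
Head at (-5, -55) = 9.7 + (-0.003871)·(-90) + (+0.01242)·(-110) = 8.68 m.
That is lower than the 9.7 m at OW-A, so the point is downgradient.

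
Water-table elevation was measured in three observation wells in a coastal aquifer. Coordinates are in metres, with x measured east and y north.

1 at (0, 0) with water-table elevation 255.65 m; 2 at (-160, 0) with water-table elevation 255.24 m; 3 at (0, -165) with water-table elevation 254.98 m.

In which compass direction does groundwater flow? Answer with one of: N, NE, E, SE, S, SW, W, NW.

∂h/∂x = (255.24 − 255.65) / (-160 − 0) = +0.002562
∂h/∂y = (254.98 − 255.65) / (-165 − 0) = +0.004061
Flow = −∇h = (-0.002562 east, -0.004061 north), which points southwest.

SW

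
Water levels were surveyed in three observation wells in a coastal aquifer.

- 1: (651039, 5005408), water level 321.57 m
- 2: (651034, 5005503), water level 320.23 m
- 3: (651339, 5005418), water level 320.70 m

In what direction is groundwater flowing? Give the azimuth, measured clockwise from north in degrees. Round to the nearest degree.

Differences from 1: to 2 (Δx, Δy, Δh) = (-5, 95, -1.34); to 3 = (300, 10, -0.87).
Determinant of the coordinate differences = (-5)·10 − 300·95 = -28550.
∂h/∂x = [(-1.34)·10 − (-0.87)·95] / -28550 = -0.002426
∂h/∂y = [(-5)·(-0.87) − 300·(-1.34)] / -28550 = -0.01423
Flow direction (−∇h) has components (+0.002426 E, +0.01423 N).
Azimuth = atan2(E, N) = atan2(+0.002426, +0.01423) = 9.7° ≈ 010°.

010°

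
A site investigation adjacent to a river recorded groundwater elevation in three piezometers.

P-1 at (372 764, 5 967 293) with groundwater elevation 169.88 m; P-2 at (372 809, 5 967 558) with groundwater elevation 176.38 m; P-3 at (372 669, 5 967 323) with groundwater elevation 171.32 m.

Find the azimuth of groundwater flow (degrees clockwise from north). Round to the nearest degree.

Taking P-1 as reference: P-2−P-1 = (45, 265, +6.50); P-3−P-1 = (-95, 30, +1.44).
Determinant of the coordinate differences = 45·30 − (-95)·265 = 26525.
∂h/∂x = [(+6.50)·30 − (+1.44)·265] / 26525 = -0.007035
∂h/∂y = [45·(+1.44) − (-95)·(+6.50)] / 26525 = +0.02572
Flow direction (−∇h) has components (+0.007035 E, -0.02572 N).
Azimuth = atan2(E, N) = atan2(+0.007035, -0.02572) = 164.7° ≈ 165°.

165°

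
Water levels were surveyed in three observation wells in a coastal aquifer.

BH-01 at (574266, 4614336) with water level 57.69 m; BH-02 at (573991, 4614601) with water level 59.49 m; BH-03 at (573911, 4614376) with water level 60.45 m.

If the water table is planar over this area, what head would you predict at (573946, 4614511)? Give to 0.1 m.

Taking BH-01 as reference: BH-02−BH-01 = (-275, 265, +1.80); BH-03−BH-01 = (-355, 40, +2.76).
Determinant of the coordinate differences = (-275)·40 − (-355)·265 = 83075.
∂h/∂x = [(+1.80)·40 − (+2.76)·265] / 83075 = -0.007937
∂h/∂y = [(-275)·(+2.76) − (-355)·(+1.80)] / 83075 = -0.001444
h(573946, 4614511) = 57.69 + (-0.007937)·(-320) + (-0.001444)·(175) = 57.69 +2.540 -0.253 = 59.977 m.

60.0 m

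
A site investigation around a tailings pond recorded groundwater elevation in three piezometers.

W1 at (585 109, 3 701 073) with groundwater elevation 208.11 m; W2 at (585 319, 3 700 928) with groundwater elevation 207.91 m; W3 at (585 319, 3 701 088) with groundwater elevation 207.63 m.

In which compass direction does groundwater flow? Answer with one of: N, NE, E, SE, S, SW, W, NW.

NE

Differences from W1: to W2 (Δx, Δy, Δh) = (210, -145, -0.20); to W3 = (210, 15, -0.48).
Determinant of the coordinate differences = 210·15 − 210·(-145) = 33600.
∂h/∂x = [(-0.20)·15 − (-0.48)·(-145)] / 33600 = -0.002161
∂h/∂y = [210·(-0.48) − 210·(-0.20)] / 33600 = -0.001750
Flow = −∇h = (+0.002161 east, +0.001750 north), which points northeast.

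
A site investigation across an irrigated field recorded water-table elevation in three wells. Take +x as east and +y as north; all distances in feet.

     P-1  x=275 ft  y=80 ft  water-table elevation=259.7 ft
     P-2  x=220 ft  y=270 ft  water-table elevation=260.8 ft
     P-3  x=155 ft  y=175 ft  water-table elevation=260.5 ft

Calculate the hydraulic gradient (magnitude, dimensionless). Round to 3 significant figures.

0.00569

Three-point gradient (reference P-1): Δ to P-2 = (-55, 190, +1.1), Δ to P-3 = (-120, 95, +0.8).
∂h/∂x = -0.002703, ∂h/∂y = +0.005007 (det = 17575).
|∇h| = √(-0.002703² + 0.005007²) = 0.00569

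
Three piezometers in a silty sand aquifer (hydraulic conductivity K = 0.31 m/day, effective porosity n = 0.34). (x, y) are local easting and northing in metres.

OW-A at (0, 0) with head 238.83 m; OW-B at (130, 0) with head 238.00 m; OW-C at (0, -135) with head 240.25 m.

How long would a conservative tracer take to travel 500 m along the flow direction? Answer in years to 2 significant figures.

120 years

∂h/∂x = (238.00 − 238.83) / (130 − 0) = -0.006385
∂h/∂y = (240.25 − 238.83) / (-135 − 0) = -0.01052
|∇h| = √(-0.006385² + -0.01052²) = 0.01231
Seepage velocity v = K·i/n = 0.31 × 0.01231 / 0.34 = 0.01122 m/day.
t = 500 / 0.01122 = 4.456e+04 days = 122 years.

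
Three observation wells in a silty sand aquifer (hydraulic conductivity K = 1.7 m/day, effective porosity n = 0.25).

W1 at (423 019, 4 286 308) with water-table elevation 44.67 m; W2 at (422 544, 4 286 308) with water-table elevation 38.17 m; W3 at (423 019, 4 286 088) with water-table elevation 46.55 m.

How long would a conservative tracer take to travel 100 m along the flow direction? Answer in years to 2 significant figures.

2.5 years

∂h/∂x = (38.17 − 44.67) / (422544 − 423019) = +0.01368
∂h/∂y = (46.55 − 44.67) / (4286088 − 4286308) = -0.008545
|∇h| = √(0.01368² + -0.008545²) = 0.01613
Seepage velocity v = K·i/n = 1.7 × 0.01613 / 0.25 = 0.1097 m/day.
t = 100 / 0.1097 = 911.6 days = 2.5 years.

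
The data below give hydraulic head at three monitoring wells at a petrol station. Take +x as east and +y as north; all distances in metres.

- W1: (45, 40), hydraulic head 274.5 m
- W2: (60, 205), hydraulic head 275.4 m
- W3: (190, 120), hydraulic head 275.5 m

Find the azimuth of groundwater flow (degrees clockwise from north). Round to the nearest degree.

219°

Taking W1 as reference: W2−W1 = (15, 165, +0.9); W3−W1 = (145, 80, +1.0).
Determinant of the coordinate differences = 15·80 − 145·165 = -22725.
∂h/∂x = [(+0.9)·80 − (+1.0)·165] / -22725 = +0.004092
∂h/∂y = [15·(+1.0) − 145·(+0.9)] / -22725 = +0.005083
Flow direction (−∇h) has components (-0.004092 E, -0.005083 N).
Azimuth = atan2(E, N) = atan2(-0.004092, -0.005083) = 218.8° ≈ 219°.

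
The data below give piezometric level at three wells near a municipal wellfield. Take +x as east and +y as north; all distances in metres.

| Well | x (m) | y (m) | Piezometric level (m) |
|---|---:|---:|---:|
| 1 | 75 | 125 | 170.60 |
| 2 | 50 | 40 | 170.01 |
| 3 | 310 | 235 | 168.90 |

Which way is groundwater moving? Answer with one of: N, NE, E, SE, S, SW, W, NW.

Taking 1 as reference: 2−1 = (-25, -85, -0.59); 3−1 = (235, 110, -1.70).
Solve a·Δx + b·Δy = Δh: det = (-25)·110 − 235·(-85) = 17225.
∂h/∂x = [(-0.59)·110 − (-1.70)·(-85)] / 17225 = -0.01216
∂h/∂y = [(-25)·(-1.70) − 235·(-0.59)] / 17225 = +0.01052
Flow = −∇h = (+0.01216 east, -0.01052 north), which points southeast.

SE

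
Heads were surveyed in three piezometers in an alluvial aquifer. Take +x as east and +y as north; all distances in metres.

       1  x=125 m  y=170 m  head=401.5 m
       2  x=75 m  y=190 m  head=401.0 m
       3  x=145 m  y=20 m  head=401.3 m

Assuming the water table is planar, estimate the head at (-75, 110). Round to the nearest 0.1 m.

Differences from 1: to 2 (Δx, Δy, Δh) = (-50, 20, -0.5); to 3 = (20, -150, -0.2).
Determinant of the coordinate differences = (-50)·(-150) − 20·20 = 7100.
∂h/∂x = [(-0.5)·(-150) − (-0.2)·20] / 7100 = +0.01113
∂h/∂y = [(-50)·(-0.2) − 20·(-0.5)] / 7100 = +0.002817
h(-75, 110) = 401.5 + (+0.01113)·(-200) + (+0.002817)·(-60) = 401.5 -2.225 -0.169 = 399.106 m.

399.1 m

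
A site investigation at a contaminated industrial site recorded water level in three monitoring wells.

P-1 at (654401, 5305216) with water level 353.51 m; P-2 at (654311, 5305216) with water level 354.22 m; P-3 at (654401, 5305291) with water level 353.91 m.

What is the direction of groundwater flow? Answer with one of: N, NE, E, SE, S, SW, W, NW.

SE

∂h/∂x = (354.22 − 353.51) / (654311 − 654401) = -0.007889
∂h/∂y = (353.91 − 353.51) / (5305291 − 5305216) = +0.005333
Flow = −∇h = (+0.007889 east, -0.005333 north), which points southeast.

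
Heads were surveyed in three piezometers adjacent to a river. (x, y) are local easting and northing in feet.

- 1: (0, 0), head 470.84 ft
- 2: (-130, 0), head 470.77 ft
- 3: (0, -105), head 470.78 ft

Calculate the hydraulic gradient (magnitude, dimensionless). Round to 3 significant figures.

∂h/∂x = (470.77 − 470.84) / (-130 − 0) = +0.0005385
∂h/∂y = (470.78 − 470.84) / (-105 − 0) = +0.0005714
|∇h| = √(0.0005385² + 0.0005714²) = 0.0007852

0.000785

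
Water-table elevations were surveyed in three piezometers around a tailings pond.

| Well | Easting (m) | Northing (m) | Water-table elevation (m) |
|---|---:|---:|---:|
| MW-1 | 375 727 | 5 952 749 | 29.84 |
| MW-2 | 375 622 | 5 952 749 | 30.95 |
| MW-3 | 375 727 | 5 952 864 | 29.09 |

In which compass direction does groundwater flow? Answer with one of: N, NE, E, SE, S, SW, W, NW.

∂h/∂x = (30.95 − 29.84) / (375622 − 375727) = -0.01057
∂h/∂y = (29.09 − 29.84) / (5952864 − 5952749) = -0.006522
Flow = −∇h = (+0.01057 east, +0.006522 north), which points northeast.

NE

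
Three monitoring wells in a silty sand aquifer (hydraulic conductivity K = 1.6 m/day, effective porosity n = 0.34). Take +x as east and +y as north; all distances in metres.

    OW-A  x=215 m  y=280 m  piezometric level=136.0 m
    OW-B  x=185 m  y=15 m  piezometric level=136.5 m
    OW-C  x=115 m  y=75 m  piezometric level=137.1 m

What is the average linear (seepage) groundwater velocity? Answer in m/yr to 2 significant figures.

16 m/yr

Differences from OW-A: to OW-B (Δx, Δy, Δh) = (-30, -265, +0.5); to OW-C = (-100, -205, +1.1).
Solve a·Δx + b·Δy = Δh: det = (-30)·(-205) − (-100)·(-265) = -20350.
∂h/∂x = [(+0.5)·(-205) − (+1.1)·(-265)] / -20350 = -0.009287
∂h/∂y = [(-30)·(+1.1) − (-100)·(+0.5)] / -20350 = -0.0008354
|∇h| = √(-0.009287² + -0.0008354²) = 0.009324
Seepage velocity v = K·i/n = 1.6 × 0.009324 / 0.34 = 0.04388 m/day = 16.03 m/yr.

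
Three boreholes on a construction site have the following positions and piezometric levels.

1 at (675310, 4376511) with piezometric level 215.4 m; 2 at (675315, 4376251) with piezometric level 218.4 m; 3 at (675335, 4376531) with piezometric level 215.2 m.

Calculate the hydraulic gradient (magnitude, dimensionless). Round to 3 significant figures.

With h = a·x + b·y + c and 1 as origin, the differences give:
  5·a + (-260)·b = +3.0
  25·a + 20·b = -0.2
Eliminate b (×20 and ×(-260), subtract): 6600·a = 8.00 → a = ∂h/∂x = +0.001212
Back-substitute: b = ∂h/∂y = -0.01152.
|∇h| = √(0.001212² + -0.01152²) = 0.01158

0.0116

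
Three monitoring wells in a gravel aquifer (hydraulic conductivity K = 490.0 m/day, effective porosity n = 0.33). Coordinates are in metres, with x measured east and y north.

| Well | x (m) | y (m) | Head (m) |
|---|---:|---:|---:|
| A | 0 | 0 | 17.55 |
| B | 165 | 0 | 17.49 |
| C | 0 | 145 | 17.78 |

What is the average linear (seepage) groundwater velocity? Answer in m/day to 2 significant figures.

2.4 m/day

∂h/∂x = (17.49 − 17.55) / (165 − 0) = -0.0003636
∂h/∂y = (17.78 − 17.55) / (145 − 0) = +0.001586
|∇h| = √(-0.0003636² + 0.001586²) = 0.001627
Seepage velocity v = K·i/n = 490.0 × 0.001627 / 0.33 = 2.416 m/day.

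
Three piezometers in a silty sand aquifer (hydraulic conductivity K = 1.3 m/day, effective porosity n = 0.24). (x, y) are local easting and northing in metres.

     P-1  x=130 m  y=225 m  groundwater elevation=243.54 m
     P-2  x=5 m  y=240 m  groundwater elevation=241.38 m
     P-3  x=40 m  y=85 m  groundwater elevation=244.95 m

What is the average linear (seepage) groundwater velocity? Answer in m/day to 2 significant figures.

With h = a·x + b·y + c and P-1 as origin, the differences give:
  (-125)·a + 15·b = -2.16
  (-90)·a + (-140)·b = +1.41
Eliminate b (×(-140) and ×15, subtract): 18850·a = 281.250 → a = ∂h/∂x = +0.01492
Back-substitute: b = ∂h/∂y = -0.01966.
|∇h| = √(0.01492² + -0.01966²) = 0.02468
Seepage velocity v = K·i/n = 1.3 × 0.02468 / 0.24 = 0.1337 m/day.

0.13 m/day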